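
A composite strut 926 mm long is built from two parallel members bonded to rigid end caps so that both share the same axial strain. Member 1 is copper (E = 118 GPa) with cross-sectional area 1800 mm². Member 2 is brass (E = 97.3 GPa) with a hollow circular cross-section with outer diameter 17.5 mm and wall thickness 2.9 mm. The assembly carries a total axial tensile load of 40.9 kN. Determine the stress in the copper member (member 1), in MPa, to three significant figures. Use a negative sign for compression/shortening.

A_2 = 133 mm².
Equal strain + equilibrium ⇒ each member carries load in proportion to AE: A₁E₁ = 212400000 N, A₂E₂ = 12940000 N, ΣAE = 225300000 N.
σ₁ = P·E₁/ΣAE = 40900·118000/225300000 = 21.42 MPa.

21.4 MPa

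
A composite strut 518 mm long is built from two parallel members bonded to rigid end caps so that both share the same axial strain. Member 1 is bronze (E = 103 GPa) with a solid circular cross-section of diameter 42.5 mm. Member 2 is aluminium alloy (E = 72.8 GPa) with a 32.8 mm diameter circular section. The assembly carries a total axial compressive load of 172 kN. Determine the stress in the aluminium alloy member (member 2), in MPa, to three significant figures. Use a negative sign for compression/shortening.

-60.3 MPa

A_1 = 1419 mm².
A_2 = 845 mm².
Equal strain + equilibrium ⇒ each member carries load in proportion to AE: A₁E₁ = 146100000 N, A₂E₂ = 61510000 N, ΣAE = 207600000 N.
σ₂ = P·E₂/ΣAE = -172000·72800/207600000 = -60.31 MPa.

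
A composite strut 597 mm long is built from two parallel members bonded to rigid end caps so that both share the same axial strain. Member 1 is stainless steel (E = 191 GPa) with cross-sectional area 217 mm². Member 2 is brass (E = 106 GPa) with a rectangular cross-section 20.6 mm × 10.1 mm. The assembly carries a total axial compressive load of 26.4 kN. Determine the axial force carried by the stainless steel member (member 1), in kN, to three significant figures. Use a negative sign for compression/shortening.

-17.2 kN

A_2 = 208.1 mm².
Equal strain + equilibrium ⇒ each member carries load in proportion to AE: A₁E₁ = 41450000 N, A₂E₂ = 22050000 N, ΣAE = 63500000 N.
F₁ = P·A₁E₁/ΣAE = -26400·41450000/63500000 = -17230 N.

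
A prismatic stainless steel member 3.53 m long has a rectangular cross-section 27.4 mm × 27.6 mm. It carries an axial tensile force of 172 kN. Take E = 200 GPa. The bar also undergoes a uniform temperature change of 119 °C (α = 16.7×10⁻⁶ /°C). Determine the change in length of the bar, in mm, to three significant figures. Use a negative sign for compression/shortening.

11.0 mm

A = 756.2 mm².
δ_mech = NL/(AE) = 172000·3530/(756.2·200000) = 4.014 mm.
δ_thermal = αLΔT = 16.7e-6·3530·119 = 7.015 mm.
δ = δ_mech + δ_thermal = 11.03 mm.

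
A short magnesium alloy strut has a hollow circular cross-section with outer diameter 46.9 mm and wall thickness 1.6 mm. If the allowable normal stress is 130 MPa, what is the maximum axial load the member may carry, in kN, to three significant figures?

A = 227.7 mm².
P_max = σ_allow · A = 130 · 227.7 = 29600 N = 29.6 kN.

29.6 kN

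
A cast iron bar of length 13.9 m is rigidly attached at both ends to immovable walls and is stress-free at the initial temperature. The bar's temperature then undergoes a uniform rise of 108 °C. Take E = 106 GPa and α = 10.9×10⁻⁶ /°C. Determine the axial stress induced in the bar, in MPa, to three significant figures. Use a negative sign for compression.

-125 MPa

Free thermal expansion αLΔT = 10.9e-6 · 13900 · 108 = 16.36 mm.
The walls impose strain ε = −(16.36)/13900 = -1.1772e-03; σ = Eε = 106000 · -1.1772e-03 = -124.8 MPa.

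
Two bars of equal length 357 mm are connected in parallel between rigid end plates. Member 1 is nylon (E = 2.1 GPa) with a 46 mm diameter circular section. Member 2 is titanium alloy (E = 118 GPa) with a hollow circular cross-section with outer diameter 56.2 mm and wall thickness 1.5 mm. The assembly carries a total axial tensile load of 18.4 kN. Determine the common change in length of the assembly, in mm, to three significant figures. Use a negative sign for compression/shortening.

A_1 = 1662 mm².
A_2 = 257.8 mm².
Equal strain + equilibrium ⇒ each member carries load in proportion to AE: A₁E₁ = 3490000 N, A₂E₂ = 30420000 N, ΣAE = 33910000 N.
δ = PL/ΣAE = 18400·357/33910000 = 0.1937 mm.

0.194 mm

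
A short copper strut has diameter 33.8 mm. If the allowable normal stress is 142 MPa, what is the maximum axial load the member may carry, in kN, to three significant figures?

127 kN

A = 897.3 mm².
P_max = σ_allow · A = 142 · 897.3 = 127400 N = 127.4 kN.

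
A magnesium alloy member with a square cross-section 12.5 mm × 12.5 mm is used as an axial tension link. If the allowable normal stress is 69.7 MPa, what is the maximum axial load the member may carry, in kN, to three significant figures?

A = 156.2 mm².
P_max = σ_allow · A = 69.7 · 156.2 = 10890 N = 10.89 kN.

10.9 kN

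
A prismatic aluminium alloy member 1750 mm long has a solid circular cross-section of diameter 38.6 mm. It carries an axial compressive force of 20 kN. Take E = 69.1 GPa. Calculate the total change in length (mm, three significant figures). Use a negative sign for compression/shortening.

-0.433 mm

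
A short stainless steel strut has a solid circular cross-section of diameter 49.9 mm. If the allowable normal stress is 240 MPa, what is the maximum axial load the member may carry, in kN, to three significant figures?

A = 1956 mm².
P_max = σ_allow · A = 240 · 1956 = 469400 N = 469.4 kN.

469 kN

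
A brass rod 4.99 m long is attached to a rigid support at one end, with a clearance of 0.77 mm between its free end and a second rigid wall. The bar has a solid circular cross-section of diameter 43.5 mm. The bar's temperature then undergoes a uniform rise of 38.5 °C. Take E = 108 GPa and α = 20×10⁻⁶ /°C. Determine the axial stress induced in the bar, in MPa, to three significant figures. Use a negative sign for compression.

-66.5 MPa

Free thermal expansion αLΔT = 20e-6 · 4990 · 38.5 = 3.842 mm.
The walls engage after the gap closes; constrained expansion = 3.842 − 0.77 = 3.072 mm.
The walls impose strain ε = −(3.072)/4990 = -6.1569e-04; σ = Eε = 108000 · -6.1569e-04 = -66.49 MPa.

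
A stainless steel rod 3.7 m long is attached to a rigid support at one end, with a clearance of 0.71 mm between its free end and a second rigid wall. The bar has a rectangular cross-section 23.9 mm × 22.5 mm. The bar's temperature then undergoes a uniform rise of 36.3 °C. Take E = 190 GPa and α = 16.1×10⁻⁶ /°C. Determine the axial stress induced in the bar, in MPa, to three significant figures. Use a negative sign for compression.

Free thermal expansion αLΔT = 16.1e-6 · 3700 · 36.3 = 2.162 mm.
The walls engage after the gap closes; constrained expansion = 2.162 − 0.71 = 1.452 mm.
The walls impose strain ε = −(1.452)/3700 = -3.9254e-04; σ = Eε = 190000 · -3.9254e-04 = -74.58 MPa.

-74.6 MPa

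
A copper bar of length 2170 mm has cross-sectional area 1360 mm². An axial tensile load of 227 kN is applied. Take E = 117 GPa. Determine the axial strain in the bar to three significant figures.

0.00143

σ = N/A = 166.9 MPa; ε = σ/E = 166.9/117000 = 1.427e-03.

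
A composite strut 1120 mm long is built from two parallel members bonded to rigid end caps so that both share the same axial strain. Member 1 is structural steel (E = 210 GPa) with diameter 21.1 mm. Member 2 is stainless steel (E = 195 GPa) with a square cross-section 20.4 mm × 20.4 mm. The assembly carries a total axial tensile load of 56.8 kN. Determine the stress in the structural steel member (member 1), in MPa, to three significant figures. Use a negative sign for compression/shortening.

A_1 = 349.7 mm².
A_2 = 416.2 mm².
Equal strain + equilibrium ⇒ each member carries load in proportion to AE: A₁E₁ = 73430000 N, A₂E₂ = 81150000 N, ΣAE = 154600000 N.
σ₁ = P·E₁/ΣAE = 56800·210000/154600000 = 77.16 MPa.

77.2 MPa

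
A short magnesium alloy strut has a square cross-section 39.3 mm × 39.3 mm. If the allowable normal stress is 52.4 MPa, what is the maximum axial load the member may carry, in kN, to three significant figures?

80.9 kN

A = 1544 mm².
P_max = σ_allow · A = 52.4 · 1544 = 80930 N = 80.93 kN.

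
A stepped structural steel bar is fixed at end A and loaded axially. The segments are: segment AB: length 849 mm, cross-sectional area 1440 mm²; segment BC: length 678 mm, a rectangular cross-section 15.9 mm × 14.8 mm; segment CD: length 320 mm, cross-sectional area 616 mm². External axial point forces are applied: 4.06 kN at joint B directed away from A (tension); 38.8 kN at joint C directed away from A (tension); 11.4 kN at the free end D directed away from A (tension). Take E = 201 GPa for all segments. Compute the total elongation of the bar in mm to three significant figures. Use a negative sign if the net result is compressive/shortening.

Internal axial forces (sectioning from the free end, tension +): N_CD = 11.4 kN, N_BC = 50.2 kN, N_AB = 54.26 kN.
A_BC = 235.3 mm².
δ_AB = 54260·849/(1440·201000) = 0.1592 mm
δ_BC = 50200·678/(235.3·201000) = 0.7196 mm
δ_CD = 11400·320/(616·201000) = 0.02946 mm
δ = Σδ_i = 0.9082 mm.

0.908 mm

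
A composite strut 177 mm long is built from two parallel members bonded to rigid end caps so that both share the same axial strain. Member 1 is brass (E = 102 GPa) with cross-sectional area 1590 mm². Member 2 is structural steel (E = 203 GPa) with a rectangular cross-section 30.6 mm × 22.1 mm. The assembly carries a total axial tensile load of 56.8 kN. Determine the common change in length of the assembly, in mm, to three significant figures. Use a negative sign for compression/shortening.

0.0336 mm

A_2 = 676.3 mm².
Equal strain + equilibrium ⇒ each member carries load in proportion to AE: A₁E₁ = 162200000 N, A₂E₂ = 137300000 N, ΣAE = 299500000 N.
δ = PL/ΣAE = 56800·177/299500000 = 0.03357 mm.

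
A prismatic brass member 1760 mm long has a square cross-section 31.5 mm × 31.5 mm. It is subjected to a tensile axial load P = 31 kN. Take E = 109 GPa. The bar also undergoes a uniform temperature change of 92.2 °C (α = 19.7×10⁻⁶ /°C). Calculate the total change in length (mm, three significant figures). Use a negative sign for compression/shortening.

A = 992.2 mm².
δ_mech = NL/(AE) = 31000·1760/(992.2·109000) = 0.5045 mm.
δ_thermal = αLΔT = 19.7e-6·1760·92.2 = 3.197 mm.
δ = δ_mech + δ_thermal = 3.701 mm.

3.70 mm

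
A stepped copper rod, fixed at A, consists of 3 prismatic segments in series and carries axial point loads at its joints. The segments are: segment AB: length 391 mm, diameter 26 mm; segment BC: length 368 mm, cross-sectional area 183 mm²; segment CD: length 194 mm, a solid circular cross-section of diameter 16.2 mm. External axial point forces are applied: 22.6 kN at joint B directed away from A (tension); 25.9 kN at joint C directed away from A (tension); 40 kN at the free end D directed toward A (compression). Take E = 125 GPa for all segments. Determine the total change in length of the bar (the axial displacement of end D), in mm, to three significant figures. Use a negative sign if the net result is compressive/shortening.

Internal axial forces (sectioning from the free end, tension +): N_CD = -40 kN, N_BC = -14.1 kN, N_AB = 8.5 kN.
A_AB = 530.9 mm².
A_CD = 206.1 mm².
δ_AB = 8500·391/(530.9·125000) = 0.05008 mm
δ_BC = -14100·368/(183·125000) = -0.2268 mm
δ_CD = -40000·194/(206.1·125000) = -0.3012 mm
δ = Σδ_i = -0.4779 mm.

-0.478 mm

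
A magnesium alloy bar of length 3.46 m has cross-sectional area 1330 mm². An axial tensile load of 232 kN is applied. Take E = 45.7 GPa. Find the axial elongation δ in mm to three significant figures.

13.2 mm

δ_mech = NL/(AE) = 232000·3460/(1330·45700) = 13.21 mm.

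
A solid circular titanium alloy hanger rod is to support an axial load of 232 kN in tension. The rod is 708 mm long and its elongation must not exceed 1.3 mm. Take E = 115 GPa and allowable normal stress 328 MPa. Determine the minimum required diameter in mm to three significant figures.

37.4 mm

Required area A ≥ P/σ_allow = 232000/328 = 707.3 mm².
For a solid circular section, d ≥ √(4A/π) = 30.01 mm.
Elongation limit: A ≥ PL/(Eδ_allow) = 232000·708/(115000·1.3) = 1099 mm² ⇒ d ≥ 37.4 mm.
The elongation limit governs.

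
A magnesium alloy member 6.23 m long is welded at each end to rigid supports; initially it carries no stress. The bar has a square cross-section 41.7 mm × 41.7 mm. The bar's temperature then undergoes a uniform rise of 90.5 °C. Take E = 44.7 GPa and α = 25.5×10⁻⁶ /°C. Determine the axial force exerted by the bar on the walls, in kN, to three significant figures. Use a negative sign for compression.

-179 kN

Free thermal expansion αLΔT = 25.5e-6 · 6230 · 90.5 = 14.38 mm.
The walls impose strain ε = −(14.38)/6230 = -2.3077e-03; σ = Eε = 44700 · -2.3077e-03 = -103.2 MPa.
Wall reaction R = σ·A = -103.2·1739 = -179400 N = -179.4 kN.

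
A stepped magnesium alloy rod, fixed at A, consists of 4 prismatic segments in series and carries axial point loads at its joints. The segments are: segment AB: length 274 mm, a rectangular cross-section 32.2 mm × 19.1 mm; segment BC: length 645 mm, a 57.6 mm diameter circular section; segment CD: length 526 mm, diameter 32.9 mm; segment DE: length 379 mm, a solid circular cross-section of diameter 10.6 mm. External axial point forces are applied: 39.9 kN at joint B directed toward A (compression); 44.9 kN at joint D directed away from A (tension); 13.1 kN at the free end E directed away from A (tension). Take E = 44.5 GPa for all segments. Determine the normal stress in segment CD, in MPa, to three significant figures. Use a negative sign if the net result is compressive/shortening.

Internal axial forces (sectioning from the free end, tension +): N_DE = 13.1 kN, N_CD = 58 kN, N_BC = 58 kN, N_AB = 18.1 kN.
A_CD = 850.1 mm².
σ_CD = N_CD/A_CD = 58000/850.1 = 68.23 MPa.

68.2 MPa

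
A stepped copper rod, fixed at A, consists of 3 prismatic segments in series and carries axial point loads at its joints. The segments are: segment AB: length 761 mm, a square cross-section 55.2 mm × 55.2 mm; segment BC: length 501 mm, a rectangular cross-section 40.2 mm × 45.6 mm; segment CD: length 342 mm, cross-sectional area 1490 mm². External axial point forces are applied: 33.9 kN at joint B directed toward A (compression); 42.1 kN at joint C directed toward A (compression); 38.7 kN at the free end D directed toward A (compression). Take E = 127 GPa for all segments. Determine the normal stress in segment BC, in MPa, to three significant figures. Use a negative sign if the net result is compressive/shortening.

-44.1 MPa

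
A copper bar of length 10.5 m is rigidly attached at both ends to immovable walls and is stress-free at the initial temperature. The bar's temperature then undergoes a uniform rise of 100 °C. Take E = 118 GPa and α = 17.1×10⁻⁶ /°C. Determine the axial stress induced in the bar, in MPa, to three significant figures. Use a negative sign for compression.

-202 MPa

Free thermal expansion αLΔT = 17.1e-6 · 10500 · 100 = 17.96 mm.
The walls impose strain ε = −(17.96)/10500 = -1.7100e-03; σ = Eε = 118000 · -1.7100e-03 = -201.8 MPa.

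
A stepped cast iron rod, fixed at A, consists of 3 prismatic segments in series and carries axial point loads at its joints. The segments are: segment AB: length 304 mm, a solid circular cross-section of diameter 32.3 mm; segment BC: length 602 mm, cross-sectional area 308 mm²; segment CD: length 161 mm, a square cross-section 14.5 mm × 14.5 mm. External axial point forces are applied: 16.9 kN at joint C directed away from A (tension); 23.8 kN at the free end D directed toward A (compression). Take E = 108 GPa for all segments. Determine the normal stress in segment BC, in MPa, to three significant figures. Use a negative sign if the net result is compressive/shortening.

-22.4 MPa

Internal axial forces (sectioning from the free end, tension +): N_CD = -23.8 kN, N_BC = -6.9 kN, N_AB = -6.9 kN.
σ_BC = N_BC/A_BC = -6900/308 = -22.4 MPa.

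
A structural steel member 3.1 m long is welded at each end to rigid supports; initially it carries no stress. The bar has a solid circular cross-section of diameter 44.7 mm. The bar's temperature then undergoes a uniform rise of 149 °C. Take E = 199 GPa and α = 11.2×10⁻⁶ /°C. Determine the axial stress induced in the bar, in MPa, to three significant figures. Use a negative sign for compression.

-332 MPa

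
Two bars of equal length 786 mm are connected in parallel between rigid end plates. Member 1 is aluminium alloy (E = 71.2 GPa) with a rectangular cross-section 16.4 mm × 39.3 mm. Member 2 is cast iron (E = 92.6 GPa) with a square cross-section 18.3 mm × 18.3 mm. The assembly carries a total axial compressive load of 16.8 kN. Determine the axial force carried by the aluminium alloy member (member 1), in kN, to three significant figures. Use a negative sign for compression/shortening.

-10.0 kN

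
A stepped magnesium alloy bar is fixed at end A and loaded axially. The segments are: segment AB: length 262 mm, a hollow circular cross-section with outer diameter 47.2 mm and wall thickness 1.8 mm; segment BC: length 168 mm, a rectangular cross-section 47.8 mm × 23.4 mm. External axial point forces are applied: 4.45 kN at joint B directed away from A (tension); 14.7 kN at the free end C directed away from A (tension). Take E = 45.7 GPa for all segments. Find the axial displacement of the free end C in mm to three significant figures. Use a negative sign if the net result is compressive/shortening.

Internal axial forces (sectioning from the free end, tension +): N_BC = 14.7 kN, N_AB = 19.15 kN.
A_AB = 256.7 mm².
A_BC = 1119 mm².
δ_AB = 19150·262/(256.7·45700) = 0.4276 mm
δ_BC = 14700·168/(1119·45700) = 0.04831 mm
δ = Σδ_i = 0.476 mm.

0.476 mm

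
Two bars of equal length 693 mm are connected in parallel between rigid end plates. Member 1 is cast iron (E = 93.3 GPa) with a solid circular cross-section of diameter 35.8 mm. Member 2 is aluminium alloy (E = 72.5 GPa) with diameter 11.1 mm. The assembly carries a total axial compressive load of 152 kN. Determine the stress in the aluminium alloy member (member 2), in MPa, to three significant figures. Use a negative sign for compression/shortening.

-109 MPa

A_1 = 1007 mm².
A_2 = 96.77 mm².
Equal strain + equilibrium ⇒ each member carries load in proportion to AE: A₁E₁ = 93920000 N, A₂E₂ = 7016000 N, ΣAE = 100900000 N.
σ₂ = P·E₂/ΣAE = -152000·72500/100900000 = -109.2 MPa.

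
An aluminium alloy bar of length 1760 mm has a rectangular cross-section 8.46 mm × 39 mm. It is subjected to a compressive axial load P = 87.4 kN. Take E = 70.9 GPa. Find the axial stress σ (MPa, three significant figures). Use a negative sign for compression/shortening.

A = 329.9 mm².
σ = N/A = -87400/329.9 = -264.9 MPa.

-265 MPa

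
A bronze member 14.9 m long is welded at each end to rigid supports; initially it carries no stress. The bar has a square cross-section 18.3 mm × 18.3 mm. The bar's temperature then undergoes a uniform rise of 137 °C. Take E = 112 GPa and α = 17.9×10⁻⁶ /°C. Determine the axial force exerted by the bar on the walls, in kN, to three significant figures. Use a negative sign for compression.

Free thermal expansion αLΔT = 17.9e-6 · 14900 · 137 = 36.54 mm.
The walls impose strain ε = −(36.54)/14900 = -2.4523e-03; σ = Eε = 112000 · -2.4523e-03 = -274.7 MPa.
Wall reaction R = σ·A = -274.7·334.9 = -91980 N = -91.98 kN.

-92.0 kN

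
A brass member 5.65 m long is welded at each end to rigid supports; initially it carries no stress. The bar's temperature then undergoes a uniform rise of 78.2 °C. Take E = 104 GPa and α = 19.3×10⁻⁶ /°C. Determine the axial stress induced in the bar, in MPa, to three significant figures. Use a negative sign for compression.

Free thermal expansion αLΔT = 19.3e-6 · 5650 · 78.2 = 8.527 mm.
The walls impose strain ε = −(8.527)/5650 = -1.5093e-03; σ = Eε = 104000 · -1.5093e-03 = -157 MPa.

-157 MPa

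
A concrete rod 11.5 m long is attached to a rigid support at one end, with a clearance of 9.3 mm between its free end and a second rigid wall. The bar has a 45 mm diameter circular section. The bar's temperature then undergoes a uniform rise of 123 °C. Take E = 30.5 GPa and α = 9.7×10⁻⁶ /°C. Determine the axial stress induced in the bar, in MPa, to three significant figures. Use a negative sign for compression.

-11.7 MPa

Free thermal expansion αLΔT = 9.7e-6 · 11500 · 123 = 13.72 mm.
The walls engage after the gap closes; constrained expansion = 13.72 − 9.3 = 4.421 mm.
The walls impose strain ε = −(4.421)/11500 = -3.8440e-04; σ = Eε = 30500 · -3.8440e-04 = -11.72 MPa.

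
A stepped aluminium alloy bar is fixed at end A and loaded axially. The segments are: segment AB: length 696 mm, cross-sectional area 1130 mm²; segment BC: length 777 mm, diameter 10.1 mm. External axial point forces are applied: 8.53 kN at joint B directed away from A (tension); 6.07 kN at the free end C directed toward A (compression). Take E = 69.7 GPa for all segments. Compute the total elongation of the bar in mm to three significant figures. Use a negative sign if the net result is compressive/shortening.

-0.823 mm

Internal axial forces (sectioning from the free end, tension +): N_BC = -6.07 kN, N_AB = 2.46 kN.
A_BC = 80.12 mm².
δ_AB = 2460·696/(1130·69700) = 0.02174 mm
δ_BC = -6070·777/(80.12·69700) = -0.8446 mm
δ = Σδ_i = -0.8228 mm.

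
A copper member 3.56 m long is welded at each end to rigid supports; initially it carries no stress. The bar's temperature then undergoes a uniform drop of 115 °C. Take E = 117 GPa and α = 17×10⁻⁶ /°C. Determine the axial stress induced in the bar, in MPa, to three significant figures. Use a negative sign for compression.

Free thermal expansion αLΔT = 17e-6 · 3560 · -115 = -6.96 mm.
The walls impose strain ε = −(-6.96)/3560 = 1.9550e-03; σ = Eε = 117000 · 1.9550e-03 = 228.7 MPa.

229 MPa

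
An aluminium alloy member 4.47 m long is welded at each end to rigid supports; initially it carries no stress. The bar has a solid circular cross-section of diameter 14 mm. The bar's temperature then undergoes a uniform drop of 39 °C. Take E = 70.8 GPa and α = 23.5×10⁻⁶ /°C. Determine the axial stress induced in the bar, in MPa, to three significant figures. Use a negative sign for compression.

Free thermal expansion αLΔT = 23.5e-6 · 4470 · -39 = -4.097 mm.
The walls impose strain ε = −(-4.097)/4470 = 9.1650e-04; σ = Eε = 70800 · 9.1650e-04 = 64.89 MPa.

64.9 MPa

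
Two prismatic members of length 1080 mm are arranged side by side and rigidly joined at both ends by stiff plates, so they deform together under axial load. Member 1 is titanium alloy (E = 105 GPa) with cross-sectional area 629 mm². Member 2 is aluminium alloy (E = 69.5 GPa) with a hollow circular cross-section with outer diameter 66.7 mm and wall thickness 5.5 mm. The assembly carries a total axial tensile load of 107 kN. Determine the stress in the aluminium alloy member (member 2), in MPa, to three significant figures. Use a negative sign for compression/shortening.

53.3 MPa

A_2 = 1057 mm².
Equal strain + equilibrium ⇒ each member carries load in proportion to AE: A₁E₁ = 66040000 N, A₂E₂ = 73490000 N, ΣAE = 139500000 N.
σ₂ = P·E₂/ΣAE = 107000·69500/139500000 = 53.29 MPa.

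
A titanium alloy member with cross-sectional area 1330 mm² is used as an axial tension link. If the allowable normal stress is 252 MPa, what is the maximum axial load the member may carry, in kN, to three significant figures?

335 kN

P_max = σ_allow · A = 252 · 1330 = 335200 N = 335.2 kN.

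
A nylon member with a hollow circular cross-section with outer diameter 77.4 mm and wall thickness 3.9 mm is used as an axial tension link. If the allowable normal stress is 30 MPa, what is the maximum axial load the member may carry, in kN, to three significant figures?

A = 900.5 mm².
P_max = σ_allow · A = 30 · 900.5 = 27020 N = 27.02 kN.

27.0 kN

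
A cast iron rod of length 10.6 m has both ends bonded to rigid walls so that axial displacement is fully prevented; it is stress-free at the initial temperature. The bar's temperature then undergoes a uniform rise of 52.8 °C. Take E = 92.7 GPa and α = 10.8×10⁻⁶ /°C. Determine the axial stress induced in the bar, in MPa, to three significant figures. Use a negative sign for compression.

-52.9 MPa

Free thermal expansion αLΔT = 10.8e-6 · 10600 · 52.8 = 6.045 mm.
The walls impose strain ε = −(6.045)/10600 = -5.7024e-04; σ = Eε = 92700 · -5.7024e-04 = -52.86 MPa.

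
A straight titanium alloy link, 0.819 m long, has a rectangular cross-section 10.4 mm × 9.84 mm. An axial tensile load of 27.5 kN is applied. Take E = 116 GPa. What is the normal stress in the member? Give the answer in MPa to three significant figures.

269 MPa

A = 102.3 mm².
σ = N/A = 27500/102.3 = 268.7 MPa.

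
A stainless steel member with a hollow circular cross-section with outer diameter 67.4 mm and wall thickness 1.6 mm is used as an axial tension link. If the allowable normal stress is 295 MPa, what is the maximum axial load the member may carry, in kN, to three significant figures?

A = 330.7 mm².
P_max = σ_allow · A = 295 · 330.7 = 97570 N = 97.57 kN.

97.6 kN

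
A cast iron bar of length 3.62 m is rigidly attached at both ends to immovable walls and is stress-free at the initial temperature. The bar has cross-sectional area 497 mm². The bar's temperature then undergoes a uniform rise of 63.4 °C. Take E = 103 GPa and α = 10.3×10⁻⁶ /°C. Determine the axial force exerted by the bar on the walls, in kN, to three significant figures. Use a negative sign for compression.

-33.4 kN

Free thermal expansion αLΔT = 10.3e-6 · 3620 · 63.4 = 2.364 mm.
The walls impose strain ε = −(2.364)/3620 = -6.5302e-04; σ = Eε = 103000 · -6.5302e-04 = -67.26 MPa.
Wall reaction R = σ·A = -67.26·497 = -33430 N = -33.43 kN.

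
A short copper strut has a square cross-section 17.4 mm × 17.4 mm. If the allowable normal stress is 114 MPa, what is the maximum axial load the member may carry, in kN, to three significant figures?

34.5 kN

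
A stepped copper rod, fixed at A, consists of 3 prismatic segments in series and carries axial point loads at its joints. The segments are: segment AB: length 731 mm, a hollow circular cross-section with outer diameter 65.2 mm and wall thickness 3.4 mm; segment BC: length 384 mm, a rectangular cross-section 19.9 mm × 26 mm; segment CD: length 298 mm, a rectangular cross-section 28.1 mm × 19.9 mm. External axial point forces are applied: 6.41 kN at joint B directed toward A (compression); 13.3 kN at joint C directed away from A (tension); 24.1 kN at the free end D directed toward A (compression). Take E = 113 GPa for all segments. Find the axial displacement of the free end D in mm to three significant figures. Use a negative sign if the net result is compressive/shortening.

-0.353 mm

Internal axial forces (sectioning from the free end, tension +): N_CD = -24.1 kN, N_BC = -10.8 kN, N_AB = -17.21 kN.
A_AB = 660.1 mm².
A_BC = 517.4 mm².
A_CD = 559.2 mm².
δ_AB = -17210·731/(660.1·113000) = -0.1687 mm
δ_BC = -10800·384/(517.4·113000) = -0.07093 mm
δ_CD = -24100·298/(559.2·113000) = -0.1137 mm
δ = Σδ_i = -0.3532 mm.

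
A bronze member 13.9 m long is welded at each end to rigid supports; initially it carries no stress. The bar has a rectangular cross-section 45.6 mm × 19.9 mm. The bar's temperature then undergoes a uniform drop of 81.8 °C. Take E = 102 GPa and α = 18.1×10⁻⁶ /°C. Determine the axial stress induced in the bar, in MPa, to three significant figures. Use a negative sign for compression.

Free thermal expansion αLΔT = 18.1e-6 · 13900 · -81.8 = -20.58 mm.
The walls impose strain ε = −(-20.58)/13900 = 1.4806e-03; σ = Eε = 102000 · 1.4806e-03 = 151 MPa.

151 MPa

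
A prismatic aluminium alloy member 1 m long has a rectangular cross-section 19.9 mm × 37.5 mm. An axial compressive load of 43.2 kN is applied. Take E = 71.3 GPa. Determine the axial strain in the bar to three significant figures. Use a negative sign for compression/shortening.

-8.12e-04

A = 746.2 mm².
σ = N/A = -57.89 MPa; ε = σ/E = -57.89/71300 = -8.119e-04.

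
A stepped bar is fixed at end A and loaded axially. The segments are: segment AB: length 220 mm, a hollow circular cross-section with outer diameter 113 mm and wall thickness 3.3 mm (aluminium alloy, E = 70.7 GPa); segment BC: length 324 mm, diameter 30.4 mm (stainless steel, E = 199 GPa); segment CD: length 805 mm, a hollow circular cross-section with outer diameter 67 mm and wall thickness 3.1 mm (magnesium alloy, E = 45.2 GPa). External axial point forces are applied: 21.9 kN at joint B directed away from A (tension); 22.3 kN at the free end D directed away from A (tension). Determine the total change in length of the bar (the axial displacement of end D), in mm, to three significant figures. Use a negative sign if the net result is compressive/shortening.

0.809 mm

Internal axial forces (sectioning from the free end, tension +): N_CD = 22.3 kN, N_BC = 22.3 kN, N_AB = 44.2 kN.
A_AB = 1137 mm².
A_BC = 725.8 mm².
A_CD = 622.3 mm².
δ_AB = 44200·220/(1137·70700) = 0.1209 mm
δ_BC = 22300·324/(725.8·199000) = 0.05002 mm
δ_CD = 22300·805/(622.3·45200) = 0.6382 mm
δ = Σδ_i = 0.8091 mm.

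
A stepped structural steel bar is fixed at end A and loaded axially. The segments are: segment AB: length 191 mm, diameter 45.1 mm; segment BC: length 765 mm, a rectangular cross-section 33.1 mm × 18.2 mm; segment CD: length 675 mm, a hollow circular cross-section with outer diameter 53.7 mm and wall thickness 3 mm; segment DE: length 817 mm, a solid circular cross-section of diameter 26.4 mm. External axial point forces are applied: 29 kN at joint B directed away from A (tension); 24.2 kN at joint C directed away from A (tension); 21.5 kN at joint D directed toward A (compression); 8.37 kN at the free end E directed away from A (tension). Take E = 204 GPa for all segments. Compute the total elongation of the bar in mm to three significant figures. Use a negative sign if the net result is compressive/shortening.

0.0627 mm

Internal axial forces (sectioning from the free end, tension +): N_DE = 8.37 kN, N_CD = -13.13 kN, N_BC = 11.07 kN, N_AB = 40.07 kN.
A_AB = 1598 mm².
A_BC = 602.4 mm².
A_CD = 477.8 mm².
A_DE = 547.4 mm².
δ_AB = 40070·191/(1598·204000) = 0.02348 mm
δ_BC = 11070·765/(602.4·204000) = 0.06891 mm
δ_CD = -13130·675/(477.8·204000) = -0.09092 mm
δ_DE = 8370·817/(547.4·204000) = 0.06124 mm
δ = Σδ_i = 0.06271 mm.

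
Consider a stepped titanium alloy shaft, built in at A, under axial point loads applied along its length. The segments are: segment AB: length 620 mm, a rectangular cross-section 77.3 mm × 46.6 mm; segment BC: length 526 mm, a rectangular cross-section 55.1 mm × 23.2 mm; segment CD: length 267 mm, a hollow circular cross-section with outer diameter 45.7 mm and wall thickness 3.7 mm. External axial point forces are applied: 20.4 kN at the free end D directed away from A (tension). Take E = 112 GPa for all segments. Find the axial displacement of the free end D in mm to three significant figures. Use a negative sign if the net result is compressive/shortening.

0.206 mm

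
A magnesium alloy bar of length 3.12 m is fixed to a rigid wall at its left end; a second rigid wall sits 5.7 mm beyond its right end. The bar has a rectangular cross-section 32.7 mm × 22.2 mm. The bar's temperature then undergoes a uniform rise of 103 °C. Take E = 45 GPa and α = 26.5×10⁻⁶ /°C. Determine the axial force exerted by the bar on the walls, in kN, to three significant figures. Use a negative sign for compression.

Free thermal expansion αLΔT = 26.5e-6 · 3120 · 103 = 8.516 mm.
The walls engage after the gap closes; constrained expansion = 8.516 − 5.7 = 2.816 mm.
The walls impose strain ε = −(2.816)/3120 = -9.0258e-04; σ = Eε = 45000 · -9.0258e-04 = -40.62 MPa.
Wall reaction R = σ·A = -40.62·725.9 = -29480 N = -29.48 kN.

-29.5 kN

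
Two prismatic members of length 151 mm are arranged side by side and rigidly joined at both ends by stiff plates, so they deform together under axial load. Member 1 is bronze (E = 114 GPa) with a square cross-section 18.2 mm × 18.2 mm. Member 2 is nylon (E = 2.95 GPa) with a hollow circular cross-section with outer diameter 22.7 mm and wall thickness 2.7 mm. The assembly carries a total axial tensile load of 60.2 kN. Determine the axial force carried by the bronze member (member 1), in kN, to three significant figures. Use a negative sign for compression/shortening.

A_1 = 331.2 mm².
A_2 = 169.6 mm².
Equal strain + equilibrium ⇒ each member carries load in proportion to AE: A₁E₁ = 37760000 N, A₂E₂ = 500500 N, ΣAE = 38260000 N.
F₁ = P·A₁E₁/ΣAE = 60200·37760000/38260000 = 59410 N.

59.4 kN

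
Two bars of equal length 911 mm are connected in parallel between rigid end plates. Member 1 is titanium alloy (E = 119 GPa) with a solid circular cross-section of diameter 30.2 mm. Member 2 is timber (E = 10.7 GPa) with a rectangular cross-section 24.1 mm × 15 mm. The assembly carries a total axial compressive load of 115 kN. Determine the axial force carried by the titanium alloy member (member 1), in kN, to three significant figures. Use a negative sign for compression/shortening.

-110 kN

A_1 = 716.3 mm².
A_2 = 361.5 mm².
Equal strain + equilibrium ⇒ each member carries load in proportion to AE: A₁E₁ = 85240000 N, A₂E₂ = 3868000 N, ΣAE = 89110000 N.
F₁ = P·A₁E₁/ΣAE = -115000·85240000/89110000 = -110000 N.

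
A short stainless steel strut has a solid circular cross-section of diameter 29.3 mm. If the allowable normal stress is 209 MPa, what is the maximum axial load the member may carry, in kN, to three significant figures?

141 kN

A = 674.3 mm².
P_max = σ_allow · A = 209 · 674.3 = 140900 N = 140.9 kN.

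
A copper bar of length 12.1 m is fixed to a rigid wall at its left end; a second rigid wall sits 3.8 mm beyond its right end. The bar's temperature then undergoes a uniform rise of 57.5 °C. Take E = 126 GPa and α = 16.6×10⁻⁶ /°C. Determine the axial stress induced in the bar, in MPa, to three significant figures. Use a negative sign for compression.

Free thermal expansion αLΔT = 16.6e-6 · 12100 · 57.5 = 11.55 mm.
The walls engage after the gap closes; constrained expansion = 11.55 − 3.8 = 7.749 mm.
The walls impose strain ε = −(7.749)/12100 = -6.4045e-04; σ = Eε = 126000 · -6.4045e-04 = -80.7 MPa.

-80.7 MPa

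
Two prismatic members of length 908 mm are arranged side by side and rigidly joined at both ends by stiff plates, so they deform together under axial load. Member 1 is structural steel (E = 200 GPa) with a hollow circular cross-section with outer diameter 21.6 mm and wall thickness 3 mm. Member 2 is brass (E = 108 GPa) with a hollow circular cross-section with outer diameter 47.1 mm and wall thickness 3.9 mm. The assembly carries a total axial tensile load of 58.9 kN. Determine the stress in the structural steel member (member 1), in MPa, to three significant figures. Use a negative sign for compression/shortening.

128 MPa

A_1 = 175.3 mm².
A_2 = 529.3 mm².
Equal strain + equilibrium ⇒ each member carries load in proportion to AE: A₁E₁ = 35060000 N, A₂E₂ = 57160000 N, ΣAE = 92220000 N.
σ₁ = P·E₁/ΣAE = 58900·200000/92220000 = 127.7 MPa.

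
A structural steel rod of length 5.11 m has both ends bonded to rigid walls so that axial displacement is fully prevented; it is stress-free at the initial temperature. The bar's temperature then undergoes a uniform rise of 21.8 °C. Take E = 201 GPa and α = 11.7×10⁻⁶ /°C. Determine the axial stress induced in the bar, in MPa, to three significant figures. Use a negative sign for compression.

-51.3 MPa

Free thermal expansion αLΔT = 11.7e-6 · 5110 · 21.8 = 1.303 mm.
The walls impose strain ε = −(1.303)/5110 = -2.5506e-04; σ = Eε = 201000 · -2.5506e-04 = -51.27 MPa.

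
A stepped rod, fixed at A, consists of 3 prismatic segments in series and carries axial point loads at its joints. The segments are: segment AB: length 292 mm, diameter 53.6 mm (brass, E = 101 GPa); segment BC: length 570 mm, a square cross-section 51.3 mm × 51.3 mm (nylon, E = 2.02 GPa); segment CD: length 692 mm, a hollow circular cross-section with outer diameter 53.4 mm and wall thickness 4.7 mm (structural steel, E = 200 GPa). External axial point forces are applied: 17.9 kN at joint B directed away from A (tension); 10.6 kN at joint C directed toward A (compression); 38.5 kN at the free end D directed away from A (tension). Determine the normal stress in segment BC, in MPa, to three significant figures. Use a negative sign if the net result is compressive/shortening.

10.6 MPa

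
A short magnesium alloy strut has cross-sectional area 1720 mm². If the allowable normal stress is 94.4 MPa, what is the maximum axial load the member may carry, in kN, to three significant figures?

162 kN

P_max = σ_allow · A = 94.4 · 1720 = 162400 N = 162.4 kN.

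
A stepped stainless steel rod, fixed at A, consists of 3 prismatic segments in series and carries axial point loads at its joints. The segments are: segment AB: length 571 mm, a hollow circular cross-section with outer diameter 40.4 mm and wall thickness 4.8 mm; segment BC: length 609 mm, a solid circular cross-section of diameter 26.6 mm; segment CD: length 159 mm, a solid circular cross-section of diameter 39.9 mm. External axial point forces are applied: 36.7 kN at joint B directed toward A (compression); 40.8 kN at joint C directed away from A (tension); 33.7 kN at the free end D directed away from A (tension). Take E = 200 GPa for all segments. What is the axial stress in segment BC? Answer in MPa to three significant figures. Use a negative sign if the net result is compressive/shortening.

134 MPa

Internal axial forces (sectioning from the free end, tension +): N_CD = 33.7 kN, N_BC = 74.5 kN, N_AB = 37.8 kN.
A_BC = 555.7 mm².
σ_BC = N_BC/A_BC = 74500/555.7 = 134.1 MPa.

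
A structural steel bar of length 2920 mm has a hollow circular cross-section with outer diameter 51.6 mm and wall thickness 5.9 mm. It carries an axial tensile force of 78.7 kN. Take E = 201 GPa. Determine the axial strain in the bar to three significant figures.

4.62e-04

A = 847.1 mm².
σ = N/A = 92.91 MPa; ε = σ/E = 92.91/201000 = 4.622e-04.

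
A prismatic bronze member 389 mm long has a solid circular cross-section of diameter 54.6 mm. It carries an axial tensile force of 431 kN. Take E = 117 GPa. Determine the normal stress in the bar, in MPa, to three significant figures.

A = 2341 mm².
σ = N/A = 431000/2341 = 184.1 MPa.

184 MPa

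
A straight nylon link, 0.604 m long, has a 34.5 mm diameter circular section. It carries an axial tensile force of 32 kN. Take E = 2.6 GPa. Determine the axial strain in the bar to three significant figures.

0.0132

A = 934.8 mm².
σ = N/A = 34.23 MPa; ε = σ/E = 34.23/2600 = 1.317e-02.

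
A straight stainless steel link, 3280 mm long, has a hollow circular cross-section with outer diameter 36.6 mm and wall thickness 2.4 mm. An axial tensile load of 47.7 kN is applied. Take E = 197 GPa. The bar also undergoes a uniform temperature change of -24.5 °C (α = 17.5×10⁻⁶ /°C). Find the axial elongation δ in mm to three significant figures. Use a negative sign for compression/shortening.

1.67 mm

A = 257.9 mm².
δ_mech = NL/(AE) = 47700·3280/(257.9·197000) = 3.08 mm.
δ_thermal = αLΔT = 17.5e-6·3280·-24.5 = -1.406 mm.
δ = δ_mech + δ_thermal = 1.674 mm.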